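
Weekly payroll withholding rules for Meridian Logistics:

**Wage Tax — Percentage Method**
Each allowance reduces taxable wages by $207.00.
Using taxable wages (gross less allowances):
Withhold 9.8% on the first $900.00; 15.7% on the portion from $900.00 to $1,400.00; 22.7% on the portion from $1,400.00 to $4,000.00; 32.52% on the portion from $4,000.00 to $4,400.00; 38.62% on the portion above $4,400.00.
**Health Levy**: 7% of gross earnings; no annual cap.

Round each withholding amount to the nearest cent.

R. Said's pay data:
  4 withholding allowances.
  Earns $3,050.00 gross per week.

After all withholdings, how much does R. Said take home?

Wage Tax: taxable = $3,050.00 − 4×$207.00 = $2,222.00
  $166.70 + 22.7% × ($2,222.00 − $1,400.00) = $166.70 + 22.7% × $822.00 = $353.29
Health Levy: 7% × $3,050.00 = $213.50
Total withheld: $353.29 + $213.50 = $566.79
Net pay: $3,050.00 − $566.79 = $2,483.21

$2,483.21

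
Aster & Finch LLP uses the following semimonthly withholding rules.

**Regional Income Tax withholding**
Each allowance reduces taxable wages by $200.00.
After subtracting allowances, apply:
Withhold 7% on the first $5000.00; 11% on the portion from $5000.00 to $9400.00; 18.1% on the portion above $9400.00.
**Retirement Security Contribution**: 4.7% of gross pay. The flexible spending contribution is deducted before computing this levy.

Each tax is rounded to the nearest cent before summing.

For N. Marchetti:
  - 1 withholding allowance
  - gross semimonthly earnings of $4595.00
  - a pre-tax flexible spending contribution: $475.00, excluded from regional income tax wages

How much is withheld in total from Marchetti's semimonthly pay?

$468.04

Regional Income Tax: taxable = $4595.00 − $475.00 − 1×$200.00 = $3920.00
  7% × $3920.00 = $274.40
Retirement Security Contribution: 4.7% × $4120.00 = $193.64
Total: $274.40 + $193.64 = $468.04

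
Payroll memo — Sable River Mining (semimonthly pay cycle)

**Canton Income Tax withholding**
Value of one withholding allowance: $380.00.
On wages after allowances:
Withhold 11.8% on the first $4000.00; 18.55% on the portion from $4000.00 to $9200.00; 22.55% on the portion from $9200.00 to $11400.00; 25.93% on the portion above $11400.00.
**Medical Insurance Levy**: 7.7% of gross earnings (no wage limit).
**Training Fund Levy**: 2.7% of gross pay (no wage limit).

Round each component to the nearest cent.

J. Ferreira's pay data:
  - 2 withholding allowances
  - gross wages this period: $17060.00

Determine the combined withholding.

$4977.51

Canton Income Tax: taxable = $17060.00 − 2×$380.00 = $16300.00
  $1932.70 + 25.93% × ($16300.00 − $11400.00) = $1932.70 + 25.93% × $4900.00 = $3203.27
Medical Insurance Levy: 7.7% × $17060.00 = $1313.62
Training Fund Levy: 2.7% × $17060.00 = $460.62
Total: $3203.27 + $1313.62 + $460.62 = $4977.51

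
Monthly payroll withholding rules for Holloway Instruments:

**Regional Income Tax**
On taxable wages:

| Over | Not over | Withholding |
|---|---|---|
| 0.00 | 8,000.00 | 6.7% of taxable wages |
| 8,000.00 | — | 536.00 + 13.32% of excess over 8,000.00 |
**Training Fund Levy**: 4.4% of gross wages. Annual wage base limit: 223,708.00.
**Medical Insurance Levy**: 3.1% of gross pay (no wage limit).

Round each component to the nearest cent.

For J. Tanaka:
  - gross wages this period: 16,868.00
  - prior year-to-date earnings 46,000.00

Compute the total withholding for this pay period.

2,982.32

Regional Income Tax: taxable = 16,868.00
  536.00 + 13.32% × (16,868.00 − 8,000.00) = 536.00 + 13.32% × 8,868.00 = 1,717.22
Training Fund Levy: 4.4% × 16,868.00 = 742.19
Medical Insurance Levy: 3.1% × 16,868.00 = 522.91
Total: 1,717.22 + 742.19 + 522.91 = 2,982.32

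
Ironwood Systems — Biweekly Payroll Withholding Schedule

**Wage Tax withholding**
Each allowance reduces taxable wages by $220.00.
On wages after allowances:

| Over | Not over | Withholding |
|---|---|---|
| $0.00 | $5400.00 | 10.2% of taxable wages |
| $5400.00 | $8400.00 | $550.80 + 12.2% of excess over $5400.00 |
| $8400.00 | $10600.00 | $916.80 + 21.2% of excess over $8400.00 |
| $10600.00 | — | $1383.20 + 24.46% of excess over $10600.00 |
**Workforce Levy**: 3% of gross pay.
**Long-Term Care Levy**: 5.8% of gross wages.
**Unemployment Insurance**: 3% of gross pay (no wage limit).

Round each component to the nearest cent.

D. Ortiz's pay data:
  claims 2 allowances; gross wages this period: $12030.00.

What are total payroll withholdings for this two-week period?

$3044.89

Wage Tax: taxable = $12030.00 − 2×$220.00 = $11590.00
  $1383.20 + 24.46% × ($11590.00 − $10600.00) = $1383.20 + 24.46% × $990.00 = $1625.35
Workforce Levy: 3% × $12030.00 = $360.90
Long-Term Care Levy: 5.8% × $12030.00 = $697.74
Unemployment Insurance: 3% × $12030.00 = $360.90
Total: $1625.35 + $360.90 + $697.74 + $360.90 = $3044.89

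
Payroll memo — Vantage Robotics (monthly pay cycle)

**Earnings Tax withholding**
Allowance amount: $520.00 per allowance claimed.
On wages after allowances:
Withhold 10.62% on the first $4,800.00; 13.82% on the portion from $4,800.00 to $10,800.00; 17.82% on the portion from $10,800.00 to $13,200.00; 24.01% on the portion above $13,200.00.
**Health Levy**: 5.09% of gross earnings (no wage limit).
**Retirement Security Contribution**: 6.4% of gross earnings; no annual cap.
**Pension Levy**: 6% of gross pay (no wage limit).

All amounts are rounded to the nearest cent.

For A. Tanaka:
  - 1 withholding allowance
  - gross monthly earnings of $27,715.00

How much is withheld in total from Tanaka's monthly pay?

Earnings Tax: taxable = $27,715.00 − 1×$520.00 = $27,195.00
  $1,766.64 + 24.01% × ($27,195.00 − $13,200.00) = $1,766.64 + 24.01% × $13,995.00 = $5,126.84
Health Levy: 5.09% × $27,715.00 = $1,410.69
Retirement Security Contribution: 6.4% × $27,715.00 = $1,773.76
Pension Levy: 6% × $27,715.00 = $1,662.90
Total: $5,126.84 + $1,410.69 + $1,773.76 + $1,662.90 = $9,974.19

$9,974.19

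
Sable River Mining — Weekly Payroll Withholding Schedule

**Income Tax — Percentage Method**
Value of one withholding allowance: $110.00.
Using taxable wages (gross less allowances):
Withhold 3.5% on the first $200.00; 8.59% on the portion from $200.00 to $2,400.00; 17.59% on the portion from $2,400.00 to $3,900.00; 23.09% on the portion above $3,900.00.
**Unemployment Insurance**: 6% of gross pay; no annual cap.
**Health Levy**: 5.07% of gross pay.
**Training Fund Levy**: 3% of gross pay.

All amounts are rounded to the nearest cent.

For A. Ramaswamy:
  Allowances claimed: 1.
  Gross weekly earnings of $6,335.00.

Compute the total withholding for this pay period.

$1,888.00

Income Tax: taxable = $6,335.00 − 1×$110.00 = $6,225.00
  $459.83 + 23.09% × ($6,225.00 − $3,900.00) = $459.83 + 23.09% × $2,325.00 = $996.67
Unemployment Insurance: 6% × $6,335.00 = $380.10
Health Levy: 5.07% × $6,335.00 = $321.18
Training Fund Levy: 3% × $6,335.00 = $190.05
Total: $996.67 + $380.10 + $321.18 + $190.05 = $1,888.00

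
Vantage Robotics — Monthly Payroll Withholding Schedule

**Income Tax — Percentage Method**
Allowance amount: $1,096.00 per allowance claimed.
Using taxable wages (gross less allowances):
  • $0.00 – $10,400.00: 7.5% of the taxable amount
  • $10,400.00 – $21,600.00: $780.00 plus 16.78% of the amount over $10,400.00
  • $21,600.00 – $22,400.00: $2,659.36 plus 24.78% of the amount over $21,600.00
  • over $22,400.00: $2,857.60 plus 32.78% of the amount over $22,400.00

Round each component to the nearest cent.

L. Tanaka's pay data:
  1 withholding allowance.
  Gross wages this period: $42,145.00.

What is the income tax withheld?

Income Tax: taxable = $42,145.00 − 1×$1,096.00 = $41,049.00
  $2,857.60 + 32.78% × ($41,049.00 − $22,400.00) = $2,857.60 + 32.78% × $18,649.00 = $8,970.74

$8,970.74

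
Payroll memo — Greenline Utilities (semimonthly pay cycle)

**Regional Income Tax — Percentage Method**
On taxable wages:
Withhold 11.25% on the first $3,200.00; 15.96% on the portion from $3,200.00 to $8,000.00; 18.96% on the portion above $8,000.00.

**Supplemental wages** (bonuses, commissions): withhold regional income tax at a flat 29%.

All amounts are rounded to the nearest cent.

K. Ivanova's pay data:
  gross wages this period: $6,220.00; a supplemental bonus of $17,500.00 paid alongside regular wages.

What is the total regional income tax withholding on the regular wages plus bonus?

$5,916.99

Regional Income Tax: taxable = $6,220.00
  $360.00 + 15.96% × ($6,220.00 − $3,200.00) = $360.00 + 15.96% × $3,020.00 = $841.99
Supplemental (29% flat on bonus): 29% × $17,500.00 = $5,075.00
Total regional income tax: $841.99 + $5,075.00 = $5,916.99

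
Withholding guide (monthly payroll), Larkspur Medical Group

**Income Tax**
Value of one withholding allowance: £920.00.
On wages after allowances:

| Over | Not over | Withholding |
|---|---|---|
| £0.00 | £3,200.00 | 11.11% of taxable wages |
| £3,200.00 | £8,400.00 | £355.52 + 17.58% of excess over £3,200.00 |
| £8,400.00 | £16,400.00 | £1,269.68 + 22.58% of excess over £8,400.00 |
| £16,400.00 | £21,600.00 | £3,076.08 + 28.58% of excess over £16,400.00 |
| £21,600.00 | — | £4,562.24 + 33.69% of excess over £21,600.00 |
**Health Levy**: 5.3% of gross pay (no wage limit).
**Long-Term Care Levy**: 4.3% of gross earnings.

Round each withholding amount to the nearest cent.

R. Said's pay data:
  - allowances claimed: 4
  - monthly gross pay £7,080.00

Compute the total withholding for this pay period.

£1,070.36

Income Tax: taxable = £7,080.00 − 4×£920.00 = £3,400.00
  £355.52 + 17.58% × (£3,400.00 − £3,200.00) = £355.52 + 17.58% × £200.00 = £390.68
Health Levy: 5.3% × £7,080.00 = £375.24
Long-Term Care Levy: 4.3% × £7,080.00 = £304.44
Total: £390.68 + £375.24 + £304.44 = £1,070.36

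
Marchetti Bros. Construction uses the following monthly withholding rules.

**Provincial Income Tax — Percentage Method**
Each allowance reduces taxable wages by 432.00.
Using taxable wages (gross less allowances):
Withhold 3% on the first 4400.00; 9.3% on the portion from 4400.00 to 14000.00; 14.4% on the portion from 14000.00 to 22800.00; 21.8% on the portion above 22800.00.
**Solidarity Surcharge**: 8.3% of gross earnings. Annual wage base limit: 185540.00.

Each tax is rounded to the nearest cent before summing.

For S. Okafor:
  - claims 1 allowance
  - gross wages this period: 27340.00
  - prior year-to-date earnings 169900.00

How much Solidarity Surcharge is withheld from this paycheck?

1298.12

Solidarity Surcharge: cap 185540.00 − YTD 169900.00 = 15640.00 subject; 8.3% × 15640.00 = 1298.12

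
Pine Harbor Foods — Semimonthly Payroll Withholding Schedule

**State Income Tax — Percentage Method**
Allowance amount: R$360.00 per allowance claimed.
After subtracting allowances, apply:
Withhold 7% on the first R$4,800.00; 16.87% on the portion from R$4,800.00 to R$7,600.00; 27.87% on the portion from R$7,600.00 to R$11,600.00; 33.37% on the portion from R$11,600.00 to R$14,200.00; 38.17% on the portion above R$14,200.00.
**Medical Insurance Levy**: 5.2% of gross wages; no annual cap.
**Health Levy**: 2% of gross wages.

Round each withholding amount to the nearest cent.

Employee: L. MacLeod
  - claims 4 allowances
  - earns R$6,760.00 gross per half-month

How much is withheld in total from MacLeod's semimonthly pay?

R$910.44

State Income Tax: taxable = R$6,760.00 − 4×R$360.00 = R$5,320.00
  R$336.00 + 16.87% × (R$5,320.00 − R$4,800.00) = R$336.00 + 16.87% × R$520.00 = R$423.72
Medical Insurance Levy: 5.2% × R$6,760.00 = R$351.52
Health Levy: 2% × R$6,760.00 = R$135.20
Total: R$423.72 + R$351.52 + R$135.20 = R$910.44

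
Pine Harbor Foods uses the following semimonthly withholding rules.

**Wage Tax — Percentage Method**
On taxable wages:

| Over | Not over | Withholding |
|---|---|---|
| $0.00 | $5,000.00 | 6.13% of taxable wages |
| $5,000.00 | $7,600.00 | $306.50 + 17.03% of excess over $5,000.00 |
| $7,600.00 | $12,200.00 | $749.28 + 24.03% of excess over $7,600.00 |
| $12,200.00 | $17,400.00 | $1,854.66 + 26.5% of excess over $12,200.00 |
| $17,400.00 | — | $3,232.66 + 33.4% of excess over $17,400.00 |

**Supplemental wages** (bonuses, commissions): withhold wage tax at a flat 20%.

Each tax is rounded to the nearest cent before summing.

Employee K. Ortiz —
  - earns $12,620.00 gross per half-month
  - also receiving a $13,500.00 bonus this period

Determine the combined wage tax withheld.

$4,665.96

Wage Tax: taxable = $12,620.00
  $1,854.66 + 26.5% × ($12,620.00 − $12,200.00) = $1,854.66 + 26.5% × $420.00 = $1,965.96
Supplemental (20% flat on bonus): 20% × $13,500.00 = $2,700.00
Total wage tax: $1,965.96 + $2,700.00 = $4,665.96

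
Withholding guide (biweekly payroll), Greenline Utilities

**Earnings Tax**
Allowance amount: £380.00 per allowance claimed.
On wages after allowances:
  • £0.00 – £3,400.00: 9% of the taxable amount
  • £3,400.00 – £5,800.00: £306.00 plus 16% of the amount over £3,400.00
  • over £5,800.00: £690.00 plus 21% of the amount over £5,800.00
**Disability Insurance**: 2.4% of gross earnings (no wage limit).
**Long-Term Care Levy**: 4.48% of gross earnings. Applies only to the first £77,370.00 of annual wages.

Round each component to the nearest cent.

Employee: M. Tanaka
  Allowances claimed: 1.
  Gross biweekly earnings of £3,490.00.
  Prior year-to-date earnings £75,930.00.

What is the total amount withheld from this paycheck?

Earnings Tax: taxable = £3,490.00 − 1×£380.00 = £3,110.00
  9% × £3,110.00 = £279.90
Disability Insurance: 2.4% × £3,490.00 = £83.76
Long-Term Care Levy: cap £77,370.00 − YTD £75,930.00 = £1,440.00 subject; 4.48% × £1,440.00 = £64.51
Total: £279.90 + £83.76 + £64.51 = £428.17

£428.17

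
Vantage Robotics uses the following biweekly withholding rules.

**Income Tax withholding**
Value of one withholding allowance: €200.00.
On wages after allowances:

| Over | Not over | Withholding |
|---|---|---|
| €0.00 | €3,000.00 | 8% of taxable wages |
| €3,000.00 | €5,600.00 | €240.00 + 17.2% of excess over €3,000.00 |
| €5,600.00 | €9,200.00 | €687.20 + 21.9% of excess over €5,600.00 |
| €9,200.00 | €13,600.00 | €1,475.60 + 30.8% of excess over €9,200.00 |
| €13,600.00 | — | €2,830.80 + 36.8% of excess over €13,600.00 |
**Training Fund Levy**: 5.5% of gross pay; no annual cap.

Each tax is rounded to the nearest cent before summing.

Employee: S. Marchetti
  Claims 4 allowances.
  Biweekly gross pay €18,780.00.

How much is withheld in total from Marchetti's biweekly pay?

Income Tax: taxable = €18,780.00 − 4×€200.00 = €17,980.00
  €2,830.80 + 36.8% × (€17,980.00 − €13,600.00) = €2,830.80 + 36.8% × €4,380.00 = €4,442.64
Training Fund Levy: 5.5% × €18,780.00 = €1,032.90
Total: €4,442.64 + €1,032.90 = €5,475.54

€5,475.54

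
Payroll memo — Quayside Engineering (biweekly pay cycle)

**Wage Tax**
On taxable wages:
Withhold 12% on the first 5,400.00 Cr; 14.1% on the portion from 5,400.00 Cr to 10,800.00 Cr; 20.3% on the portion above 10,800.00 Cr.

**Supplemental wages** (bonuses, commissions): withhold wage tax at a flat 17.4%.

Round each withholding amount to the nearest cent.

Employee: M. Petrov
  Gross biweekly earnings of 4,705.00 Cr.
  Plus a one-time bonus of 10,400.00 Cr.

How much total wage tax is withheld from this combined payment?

Wage Tax: taxable = 4,705.00 Cr
  12% × 4,705.00 Cr = 564.60 Cr
Supplemental (17.4% flat on bonus): 17.4% × 10,400.00 Cr = 1,809.60 Cr
Total wage tax: 564.60 Cr + 1,809.60 Cr = 2,374.20 Cr

2,374.20 Cr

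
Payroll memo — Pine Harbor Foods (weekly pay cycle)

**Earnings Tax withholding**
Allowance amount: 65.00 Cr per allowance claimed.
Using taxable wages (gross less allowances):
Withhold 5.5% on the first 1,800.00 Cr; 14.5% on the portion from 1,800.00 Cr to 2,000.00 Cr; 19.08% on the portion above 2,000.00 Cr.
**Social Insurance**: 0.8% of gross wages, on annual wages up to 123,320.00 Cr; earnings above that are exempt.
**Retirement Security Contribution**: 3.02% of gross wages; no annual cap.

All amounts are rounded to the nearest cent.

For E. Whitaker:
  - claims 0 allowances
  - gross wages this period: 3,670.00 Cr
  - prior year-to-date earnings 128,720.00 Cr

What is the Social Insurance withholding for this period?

Social Insurance: YTD 128,720.00 Cr ≥ cap 123,320.00 Cr → 0.00 Cr

0.00 Cr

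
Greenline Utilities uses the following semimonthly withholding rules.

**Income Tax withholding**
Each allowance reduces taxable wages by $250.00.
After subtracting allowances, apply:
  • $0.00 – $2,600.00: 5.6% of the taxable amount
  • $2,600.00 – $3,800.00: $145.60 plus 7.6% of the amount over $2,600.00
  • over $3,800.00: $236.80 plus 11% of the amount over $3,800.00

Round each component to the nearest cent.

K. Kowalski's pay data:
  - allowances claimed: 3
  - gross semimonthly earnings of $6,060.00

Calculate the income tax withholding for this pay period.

$402.90

Income Tax: taxable = $6,060.00 − 3×$250.00 = $5,310.00
  $236.80 + 11% × ($5,310.00 − $3,800.00) = $236.80 + 11% × $1,510.00 = $402.90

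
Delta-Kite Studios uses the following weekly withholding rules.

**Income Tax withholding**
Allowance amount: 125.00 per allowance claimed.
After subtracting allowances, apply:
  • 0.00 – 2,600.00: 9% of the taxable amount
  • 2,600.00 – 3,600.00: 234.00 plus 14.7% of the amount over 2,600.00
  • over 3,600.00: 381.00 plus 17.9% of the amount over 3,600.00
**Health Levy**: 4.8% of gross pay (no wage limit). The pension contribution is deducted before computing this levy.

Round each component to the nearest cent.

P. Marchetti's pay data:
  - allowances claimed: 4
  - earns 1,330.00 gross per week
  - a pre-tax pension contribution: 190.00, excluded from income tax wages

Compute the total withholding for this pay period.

Income Tax: taxable = 1,330.00 − 190.00 − 4×125.00 = 640.00
  9% × 640.00 = 57.60
Health Levy: 4.8% × 1,140.00 = 54.72
Total: 57.60 + 54.72 = 112.32

112.32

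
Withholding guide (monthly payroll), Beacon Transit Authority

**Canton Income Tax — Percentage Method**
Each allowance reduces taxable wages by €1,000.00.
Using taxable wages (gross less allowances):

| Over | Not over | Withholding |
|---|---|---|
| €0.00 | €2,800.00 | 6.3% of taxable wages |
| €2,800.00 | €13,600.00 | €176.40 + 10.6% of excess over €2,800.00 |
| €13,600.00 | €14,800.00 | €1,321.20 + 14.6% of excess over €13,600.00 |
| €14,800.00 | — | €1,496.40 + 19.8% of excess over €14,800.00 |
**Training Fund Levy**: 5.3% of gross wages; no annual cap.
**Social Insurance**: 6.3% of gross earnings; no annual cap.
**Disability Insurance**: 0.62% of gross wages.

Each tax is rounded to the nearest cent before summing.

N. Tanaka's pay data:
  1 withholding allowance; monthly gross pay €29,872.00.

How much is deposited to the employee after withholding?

Canton Income Tax: taxable = €29,872.00 − 1×€1,000.00 = €28,872.00
  €1,496.40 + 19.8% × (€28,872.00 − €14,800.00) = €1,496.40 + 19.8% × €14,072.00 = €4,282.66
Training Fund Levy: 5.3% × €29,872.00 = €1,583.22
Social Insurance: 6.3% × €29,872.00 = €1,881.94
Disability Insurance: 0.62% × €29,872.00 = €185.21
Total withheld: €4,282.66 + €1,583.22 + €1,881.94 + €185.21 = €7,933.03
Net pay: €29,872.00 − €7,933.03 = €21,938.97

€21,938.97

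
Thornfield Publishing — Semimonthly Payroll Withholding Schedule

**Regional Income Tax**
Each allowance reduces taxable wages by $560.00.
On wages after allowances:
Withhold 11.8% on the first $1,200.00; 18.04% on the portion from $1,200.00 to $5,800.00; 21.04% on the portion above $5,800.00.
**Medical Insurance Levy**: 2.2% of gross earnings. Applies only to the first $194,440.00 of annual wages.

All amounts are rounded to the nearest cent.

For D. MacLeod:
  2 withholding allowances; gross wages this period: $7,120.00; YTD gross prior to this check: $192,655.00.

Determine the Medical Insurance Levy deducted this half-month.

Medical Insurance Levy: cap $194,440.00 − YTD $192,655.00 = $1,785.00 subject; 2.2% × $1,785.00 = $39.27

$39.27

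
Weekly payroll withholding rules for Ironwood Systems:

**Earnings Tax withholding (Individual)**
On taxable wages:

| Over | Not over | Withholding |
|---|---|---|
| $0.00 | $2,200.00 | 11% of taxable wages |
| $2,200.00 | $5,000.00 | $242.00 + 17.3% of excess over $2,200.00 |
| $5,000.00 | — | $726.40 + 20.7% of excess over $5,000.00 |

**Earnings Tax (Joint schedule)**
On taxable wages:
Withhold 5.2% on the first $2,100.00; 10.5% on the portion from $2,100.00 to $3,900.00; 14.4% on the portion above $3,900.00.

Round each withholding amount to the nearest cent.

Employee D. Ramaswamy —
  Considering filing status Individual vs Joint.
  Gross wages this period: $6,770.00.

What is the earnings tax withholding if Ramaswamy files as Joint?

$711.48

Earnings Tax (Joint): taxable = $6,770.00
  $298.20 + 14.4% × ($6,770.00 − $3,900.00) = $298.20 + 14.4% × $2,870.00 = $711.48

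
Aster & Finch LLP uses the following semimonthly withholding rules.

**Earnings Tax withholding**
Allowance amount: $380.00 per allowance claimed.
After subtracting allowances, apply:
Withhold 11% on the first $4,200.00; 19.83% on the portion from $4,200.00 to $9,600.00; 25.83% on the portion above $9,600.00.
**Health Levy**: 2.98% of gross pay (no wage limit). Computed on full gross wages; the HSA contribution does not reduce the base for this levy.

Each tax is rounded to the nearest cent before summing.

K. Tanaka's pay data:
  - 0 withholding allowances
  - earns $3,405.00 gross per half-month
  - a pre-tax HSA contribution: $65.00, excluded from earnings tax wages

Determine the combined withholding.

$468.87

Earnings Tax: taxable = $3,405.00 − $65.00 = $3,340.00
  11% × $3,340.00 = $367.40
Health Levy: 2.98% × $3,405.00 = $101.47
Total: $367.40 + $101.47 = $468.87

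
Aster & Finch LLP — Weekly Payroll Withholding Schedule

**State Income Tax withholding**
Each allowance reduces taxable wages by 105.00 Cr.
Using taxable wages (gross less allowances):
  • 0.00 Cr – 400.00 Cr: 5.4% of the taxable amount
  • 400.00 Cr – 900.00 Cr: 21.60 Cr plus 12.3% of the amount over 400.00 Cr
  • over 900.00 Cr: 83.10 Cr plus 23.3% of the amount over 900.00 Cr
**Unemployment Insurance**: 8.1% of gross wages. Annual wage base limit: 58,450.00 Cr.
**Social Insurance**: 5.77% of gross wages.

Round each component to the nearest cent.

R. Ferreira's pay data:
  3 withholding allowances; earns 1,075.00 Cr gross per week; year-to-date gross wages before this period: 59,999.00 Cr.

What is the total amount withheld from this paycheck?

State Income Tax: taxable = 1,075.00 Cr − 3×105.00 Cr = 760.00 Cr
  21.60 Cr + 12.3% × (760.00 Cr − 400.00 Cr) = 21.60 Cr + 12.3% × 360.00 Cr = 65.88 Cr
Unemployment Insurance: YTD 59,999.00 Cr ≥ cap 58,450.00 Cr → 0.00 Cr
Social Insurance: 5.77% × 1,075.00 Cr = 62.03 Cr
Total: 65.88 Cr + 0.00 Cr + 62.03 Cr = 127.91 Cr

127.91 Cr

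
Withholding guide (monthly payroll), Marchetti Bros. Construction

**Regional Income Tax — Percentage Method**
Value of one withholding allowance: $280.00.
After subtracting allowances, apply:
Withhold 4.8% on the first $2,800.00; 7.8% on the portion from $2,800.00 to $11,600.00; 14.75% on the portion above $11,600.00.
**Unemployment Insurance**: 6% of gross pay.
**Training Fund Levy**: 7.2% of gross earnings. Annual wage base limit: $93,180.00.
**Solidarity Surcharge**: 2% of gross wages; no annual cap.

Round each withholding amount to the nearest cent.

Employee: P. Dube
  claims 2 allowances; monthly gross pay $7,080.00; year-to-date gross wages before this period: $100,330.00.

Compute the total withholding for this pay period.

Regional Income Tax: taxable = $7,080.00 − 2×$280.00 = $6,520.00
  $134.40 + 7.8% × ($6,520.00 − $2,800.00) = $134.40 + 7.8% × $3,720.00 = $424.56
Unemployment Insurance: 6% × $7,080.00 = $424.80
Training Fund Levy: YTD $100,330.00 ≥ cap $93,180.00 → $0.00
Solidarity Surcharge: 2% × $7,080.00 = $141.60
Total: $424.56 + $424.80 + $0.00 + $141.60 = $990.96

$990.96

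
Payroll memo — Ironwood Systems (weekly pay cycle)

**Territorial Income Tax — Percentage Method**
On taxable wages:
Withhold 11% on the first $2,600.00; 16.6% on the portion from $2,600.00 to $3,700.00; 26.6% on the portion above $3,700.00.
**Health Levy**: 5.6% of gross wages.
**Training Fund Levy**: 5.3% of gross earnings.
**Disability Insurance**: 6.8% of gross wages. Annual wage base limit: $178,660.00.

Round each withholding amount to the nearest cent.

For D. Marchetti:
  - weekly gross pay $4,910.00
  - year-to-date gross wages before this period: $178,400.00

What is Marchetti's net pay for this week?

$3,566.67

Territorial Income Tax: taxable = $4,910.00
  $468.60 + 26.6% × ($4,910.00 − $3,700.00) = $468.60 + 26.6% × $1,210.00 = $790.46
Health Levy: 5.6% × $4,910.00 = $274.96
Training Fund Levy: 5.3% × $4,910.00 = $260.23
Disability Insurance: cap $178,660.00 − YTD $178,400.00 = $260.00 subject; 6.8% × $260.00 = $17.68
Total withheld: $790.46 + $274.96 + $260.23 + $17.68 = $1,343.33
Net pay: $4,910.00 − $1,343.33 = $3,566.67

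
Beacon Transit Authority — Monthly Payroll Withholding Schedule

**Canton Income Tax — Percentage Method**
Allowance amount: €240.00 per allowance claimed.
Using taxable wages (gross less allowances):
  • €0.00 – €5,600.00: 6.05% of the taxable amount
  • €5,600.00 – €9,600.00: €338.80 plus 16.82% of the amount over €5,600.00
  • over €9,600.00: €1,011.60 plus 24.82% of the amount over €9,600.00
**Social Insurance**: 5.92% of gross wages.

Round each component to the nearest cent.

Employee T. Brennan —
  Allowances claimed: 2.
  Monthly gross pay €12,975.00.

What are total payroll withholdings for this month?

Canton Income Tax: taxable = €12,975.00 − 2×€240.00 = €12,495.00
  €1,011.60 + 24.82% × (€12,495.00 − €9,600.00) = €1,011.60 + 24.82% × €2,895.00 = €1,730.14
Social Insurance: 5.92% × €12,975.00 = €768.12
Total: €1,730.14 + €768.12 = €2,498.26

€2,498.26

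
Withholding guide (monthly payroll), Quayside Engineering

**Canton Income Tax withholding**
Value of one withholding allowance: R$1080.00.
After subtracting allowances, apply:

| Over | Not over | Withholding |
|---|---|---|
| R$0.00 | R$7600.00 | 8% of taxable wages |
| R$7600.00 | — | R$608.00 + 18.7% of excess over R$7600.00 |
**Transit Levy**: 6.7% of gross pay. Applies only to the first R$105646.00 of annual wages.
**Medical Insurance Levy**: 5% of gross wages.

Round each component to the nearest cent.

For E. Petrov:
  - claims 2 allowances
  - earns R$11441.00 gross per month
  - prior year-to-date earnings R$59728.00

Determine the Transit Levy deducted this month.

R$766.55

Transit Levy: 6.7% × R$11441.00 = R$766.55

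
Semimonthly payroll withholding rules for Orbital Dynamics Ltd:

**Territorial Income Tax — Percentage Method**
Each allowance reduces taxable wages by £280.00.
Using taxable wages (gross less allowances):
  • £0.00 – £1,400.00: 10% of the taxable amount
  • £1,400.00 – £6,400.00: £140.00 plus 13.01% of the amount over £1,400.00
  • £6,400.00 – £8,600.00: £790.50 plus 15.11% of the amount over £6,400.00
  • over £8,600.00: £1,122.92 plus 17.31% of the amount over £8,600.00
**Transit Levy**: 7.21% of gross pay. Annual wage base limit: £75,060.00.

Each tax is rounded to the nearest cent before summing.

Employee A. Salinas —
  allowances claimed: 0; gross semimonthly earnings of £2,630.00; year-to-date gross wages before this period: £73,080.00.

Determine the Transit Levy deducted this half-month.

Transit Levy: cap £75,060.00 − YTD £73,080.00 = £1,980.00 subject; 7.21% × £1,980.00 = £142.76

£142.76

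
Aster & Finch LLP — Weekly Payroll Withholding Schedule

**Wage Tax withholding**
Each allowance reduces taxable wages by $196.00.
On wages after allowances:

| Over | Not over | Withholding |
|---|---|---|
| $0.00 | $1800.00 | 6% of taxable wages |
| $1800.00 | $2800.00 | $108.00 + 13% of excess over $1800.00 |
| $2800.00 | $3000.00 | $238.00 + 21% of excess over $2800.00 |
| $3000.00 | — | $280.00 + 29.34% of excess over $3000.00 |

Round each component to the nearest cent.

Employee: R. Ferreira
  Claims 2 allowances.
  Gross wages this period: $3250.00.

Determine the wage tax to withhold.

$250.18

Wage Tax: taxable = $3250.00 − 2×$196.00 = $2858.00
  $238.00 + 21% × ($2858.00 − $2800.00) = $238.00 + 21% × $58.00 = $250.18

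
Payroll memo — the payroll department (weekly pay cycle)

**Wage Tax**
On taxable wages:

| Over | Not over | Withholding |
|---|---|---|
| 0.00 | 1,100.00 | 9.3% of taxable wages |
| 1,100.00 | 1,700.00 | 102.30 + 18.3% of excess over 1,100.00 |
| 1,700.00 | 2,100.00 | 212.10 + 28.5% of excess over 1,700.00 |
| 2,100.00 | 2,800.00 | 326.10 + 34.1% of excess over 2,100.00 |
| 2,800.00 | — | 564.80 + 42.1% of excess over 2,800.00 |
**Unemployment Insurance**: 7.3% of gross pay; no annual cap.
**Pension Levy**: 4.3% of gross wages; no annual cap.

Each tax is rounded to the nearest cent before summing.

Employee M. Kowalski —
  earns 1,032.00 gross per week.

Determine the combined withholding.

Wage Tax: taxable = 1,032.00
  9.3% × 1,032.00 = 95.98
Unemployment Insurance: 7.3% × 1,032.00 = 75.34
Pension Levy: 4.3% × 1,032.00 = 44.38
Total: 95.98 + 75.34 + 44.38 = 215.70

215.70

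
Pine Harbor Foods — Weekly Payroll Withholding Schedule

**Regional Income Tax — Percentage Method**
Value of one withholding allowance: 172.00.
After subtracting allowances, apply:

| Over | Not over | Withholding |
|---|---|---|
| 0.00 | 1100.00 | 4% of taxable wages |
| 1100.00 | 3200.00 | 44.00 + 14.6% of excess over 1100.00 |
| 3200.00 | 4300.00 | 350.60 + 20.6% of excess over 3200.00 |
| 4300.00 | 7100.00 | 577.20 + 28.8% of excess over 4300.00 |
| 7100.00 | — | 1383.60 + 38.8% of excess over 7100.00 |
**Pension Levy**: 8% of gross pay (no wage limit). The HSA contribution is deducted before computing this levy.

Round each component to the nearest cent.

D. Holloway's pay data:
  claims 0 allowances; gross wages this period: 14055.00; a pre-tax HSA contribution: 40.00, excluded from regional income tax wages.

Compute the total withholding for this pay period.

Regional Income Tax: taxable = 14055.00 − 40.00 = 14015.00
  1383.60 + 38.8% × (14015.00 − 7100.00) = 1383.60 + 38.8% × 6915.00 = 4066.62
Pension Levy: 8% × 14015.00 = 1121.20
Total: 4066.62 + 1121.20 = 5187.82

5187.82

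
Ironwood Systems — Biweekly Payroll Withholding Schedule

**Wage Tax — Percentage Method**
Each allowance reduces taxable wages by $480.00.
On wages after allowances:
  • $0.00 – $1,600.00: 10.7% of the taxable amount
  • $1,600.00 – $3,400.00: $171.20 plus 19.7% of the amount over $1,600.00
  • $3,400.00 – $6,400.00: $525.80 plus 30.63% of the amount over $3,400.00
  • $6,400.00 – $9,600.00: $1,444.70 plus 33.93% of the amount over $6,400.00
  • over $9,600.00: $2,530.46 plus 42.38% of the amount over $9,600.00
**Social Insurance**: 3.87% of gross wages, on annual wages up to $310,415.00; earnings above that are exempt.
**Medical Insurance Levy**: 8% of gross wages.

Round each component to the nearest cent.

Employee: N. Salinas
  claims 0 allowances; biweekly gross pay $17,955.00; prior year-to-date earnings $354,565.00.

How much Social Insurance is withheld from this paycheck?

Social Insurance: YTD $354,565.00 ≥ cap $310,415.00 → $0.00

$0.00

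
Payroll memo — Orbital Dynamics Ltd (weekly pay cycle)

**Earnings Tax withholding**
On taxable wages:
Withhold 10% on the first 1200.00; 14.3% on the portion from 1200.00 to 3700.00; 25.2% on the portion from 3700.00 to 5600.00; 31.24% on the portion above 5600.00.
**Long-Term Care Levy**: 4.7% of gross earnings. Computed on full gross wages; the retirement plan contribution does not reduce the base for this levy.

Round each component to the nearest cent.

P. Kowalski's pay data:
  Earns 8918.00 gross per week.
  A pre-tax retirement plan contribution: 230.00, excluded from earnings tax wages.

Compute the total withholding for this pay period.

Earnings Tax: taxable = 8918.00 − 230.00 = 8688.00
  956.30 + 31.24% × (8688.00 − 5600.00) = 956.30 + 31.24% × 3088.00 = 1920.99
Long-Term Care Levy: 4.7% × 8918.00 = 419.15
Total: 1920.99 + 419.15 = 2340.14

2340.14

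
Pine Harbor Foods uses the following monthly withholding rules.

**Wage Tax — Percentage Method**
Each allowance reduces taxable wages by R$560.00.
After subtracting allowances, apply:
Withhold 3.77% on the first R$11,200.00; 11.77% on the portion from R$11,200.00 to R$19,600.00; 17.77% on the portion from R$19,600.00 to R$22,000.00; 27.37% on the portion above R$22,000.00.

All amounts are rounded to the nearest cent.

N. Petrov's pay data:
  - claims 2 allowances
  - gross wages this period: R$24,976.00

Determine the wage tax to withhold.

R$2,345.39

Wage Tax: taxable = R$24,976.00 − 2×R$560.00 = R$23,856.00
  R$1,837.40 + 27.37% × (R$23,856.00 − R$22,000.00) = R$1,837.40 + 27.37% × R$1,856.00 = R$2,345.39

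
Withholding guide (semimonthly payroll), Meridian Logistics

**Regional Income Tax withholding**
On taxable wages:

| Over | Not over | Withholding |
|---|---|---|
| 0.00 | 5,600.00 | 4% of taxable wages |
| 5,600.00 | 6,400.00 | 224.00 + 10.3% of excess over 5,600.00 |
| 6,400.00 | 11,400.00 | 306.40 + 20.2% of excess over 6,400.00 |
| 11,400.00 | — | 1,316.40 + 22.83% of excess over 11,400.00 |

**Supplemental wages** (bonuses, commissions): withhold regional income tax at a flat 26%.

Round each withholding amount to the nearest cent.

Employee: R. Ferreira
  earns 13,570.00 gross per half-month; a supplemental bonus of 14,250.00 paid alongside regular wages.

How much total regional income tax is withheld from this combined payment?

Regional Income Tax: taxable = 13,570.00
  1,316.40 + 22.83% × (13,570.00 − 11,400.00) = 1,316.40 + 22.83% × 2,170.00 = 1,811.81
Supplemental (26% flat on bonus): 26% × 14,250.00 = 3,705.00
Total regional income tax: 1,811.81 + 3,705.00 = 5,516.81

5,516.81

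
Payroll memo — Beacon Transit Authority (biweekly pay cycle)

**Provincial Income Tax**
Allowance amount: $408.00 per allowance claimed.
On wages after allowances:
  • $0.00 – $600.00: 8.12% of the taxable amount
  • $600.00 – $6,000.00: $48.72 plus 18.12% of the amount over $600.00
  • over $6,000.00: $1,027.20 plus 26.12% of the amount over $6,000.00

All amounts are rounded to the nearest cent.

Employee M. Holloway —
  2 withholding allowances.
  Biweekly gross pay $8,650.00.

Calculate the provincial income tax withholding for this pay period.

Provincial Income Tax: taxable = $8,650.00 − 2×$408.00 = $7,834.00
  $1,027.20 + 26.12% × ($7,834.00 − $6,000.00) = $1,027.20 + 26.12% × $1,834.00 = $1,506.24

$1,506.24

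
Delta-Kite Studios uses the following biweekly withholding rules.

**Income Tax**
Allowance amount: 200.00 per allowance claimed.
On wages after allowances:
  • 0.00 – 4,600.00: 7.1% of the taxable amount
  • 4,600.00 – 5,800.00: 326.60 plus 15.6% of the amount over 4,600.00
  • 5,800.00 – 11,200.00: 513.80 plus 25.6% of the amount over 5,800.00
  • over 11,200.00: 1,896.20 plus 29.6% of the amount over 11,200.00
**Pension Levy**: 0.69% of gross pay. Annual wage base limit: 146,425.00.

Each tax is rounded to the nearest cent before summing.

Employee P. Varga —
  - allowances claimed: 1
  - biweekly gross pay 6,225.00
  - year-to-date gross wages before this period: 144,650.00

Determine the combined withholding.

583.65

Income Tax: taxable = 6,225.00 − 1×200.00 = 6,025.00
  513.80 + 25.6% × (6,025.00 − 5,800.00) = 513.80 + 25.6% × 225.00 = 571.40
Pension Levy: cap 146,425.00 − YTD 144,650.00 = 1,775.00 subject; 0.69% × 1,775.00 = 12.25
Total: 571.40 + 12.25 = 583.65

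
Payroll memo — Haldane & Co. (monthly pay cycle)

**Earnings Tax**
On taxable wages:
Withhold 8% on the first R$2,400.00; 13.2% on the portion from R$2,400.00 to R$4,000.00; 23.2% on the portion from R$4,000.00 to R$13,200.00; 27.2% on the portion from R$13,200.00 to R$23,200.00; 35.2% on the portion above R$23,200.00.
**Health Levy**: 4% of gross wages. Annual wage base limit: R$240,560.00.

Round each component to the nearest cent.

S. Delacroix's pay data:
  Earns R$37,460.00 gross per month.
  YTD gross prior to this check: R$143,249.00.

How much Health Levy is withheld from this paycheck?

Health Levy: 4% × R$37,460.00 = R$1,498.40

R$1,498.40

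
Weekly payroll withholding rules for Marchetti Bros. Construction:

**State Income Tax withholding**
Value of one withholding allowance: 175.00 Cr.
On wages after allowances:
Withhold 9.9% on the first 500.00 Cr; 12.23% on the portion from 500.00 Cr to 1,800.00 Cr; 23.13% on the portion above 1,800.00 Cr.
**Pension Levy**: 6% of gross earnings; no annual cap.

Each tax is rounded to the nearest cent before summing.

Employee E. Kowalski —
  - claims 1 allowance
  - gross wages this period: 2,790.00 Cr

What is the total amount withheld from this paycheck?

State Income Tax: taxable = 2,790.00 Cr − 1×175.00 Cr = 2,615.00 Cr
  208.49 Cr + 23.13% × (2,615.00 Cr − 1,800.00 Cr) = 208.49 Cr + 23.13% × 815.00 Cr = 397.00 Cr
Pension Levy: 6% × 2,790.00 Cr = 167.40 Cr
Total: 397.00 Cr + 167.40 Cr = 564.40 Cr

564.40 Cr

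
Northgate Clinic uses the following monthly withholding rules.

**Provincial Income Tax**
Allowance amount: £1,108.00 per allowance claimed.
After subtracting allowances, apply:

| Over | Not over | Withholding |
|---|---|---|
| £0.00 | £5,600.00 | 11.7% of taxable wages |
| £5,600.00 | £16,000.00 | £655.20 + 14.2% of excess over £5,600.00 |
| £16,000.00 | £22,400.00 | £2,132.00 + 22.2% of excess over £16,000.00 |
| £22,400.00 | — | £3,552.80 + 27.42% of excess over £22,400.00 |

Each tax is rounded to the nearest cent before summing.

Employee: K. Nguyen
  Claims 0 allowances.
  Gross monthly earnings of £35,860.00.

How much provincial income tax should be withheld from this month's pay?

£7,243.53

Provincial Income Tax: taxable = £35,860.00
  £3,552.80 + 27.42% × (£35,860.00 − £22,400.00) = £3,552.80 + 27.42% × £13,460.00 = £7,243.53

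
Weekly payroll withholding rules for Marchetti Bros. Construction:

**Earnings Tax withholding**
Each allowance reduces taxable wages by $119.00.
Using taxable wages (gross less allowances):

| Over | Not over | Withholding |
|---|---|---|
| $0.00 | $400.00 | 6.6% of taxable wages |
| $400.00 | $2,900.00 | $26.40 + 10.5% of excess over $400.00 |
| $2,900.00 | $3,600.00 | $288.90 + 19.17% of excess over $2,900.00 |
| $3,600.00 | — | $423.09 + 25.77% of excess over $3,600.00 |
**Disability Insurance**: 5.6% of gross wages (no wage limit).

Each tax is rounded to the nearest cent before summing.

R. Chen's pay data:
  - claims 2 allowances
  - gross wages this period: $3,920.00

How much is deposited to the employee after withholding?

$3,256.26

Earnings Tax: taxable = $3,920.00 − 2×$119.00 = $3,682.00
  $423.09 + 25.77% × ($3,682.00 − $3,600.00) = $423.09 + 25.77% × $82.00 = $444.22
Disability Insurance: 5.6% × $3,920.00 = $219.52
Total withheld: $444.22 + $219.52 = $663.74
Net pay: $3,920.00 − $663.74 = $3,256.26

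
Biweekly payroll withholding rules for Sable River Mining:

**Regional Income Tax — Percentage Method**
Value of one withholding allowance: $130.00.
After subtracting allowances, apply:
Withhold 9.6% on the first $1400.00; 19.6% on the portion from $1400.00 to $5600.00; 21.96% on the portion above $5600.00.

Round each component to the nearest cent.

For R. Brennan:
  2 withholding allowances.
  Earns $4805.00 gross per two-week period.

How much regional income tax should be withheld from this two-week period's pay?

$750.82

Regional Income Tax: taxable = $4805.00 − 2×$130.00 = $4545.00
  $134.40 + 19.6% × ($4545.00 − $1400.00) = $134.40 + 19.6% × $3145.00 = $750.82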